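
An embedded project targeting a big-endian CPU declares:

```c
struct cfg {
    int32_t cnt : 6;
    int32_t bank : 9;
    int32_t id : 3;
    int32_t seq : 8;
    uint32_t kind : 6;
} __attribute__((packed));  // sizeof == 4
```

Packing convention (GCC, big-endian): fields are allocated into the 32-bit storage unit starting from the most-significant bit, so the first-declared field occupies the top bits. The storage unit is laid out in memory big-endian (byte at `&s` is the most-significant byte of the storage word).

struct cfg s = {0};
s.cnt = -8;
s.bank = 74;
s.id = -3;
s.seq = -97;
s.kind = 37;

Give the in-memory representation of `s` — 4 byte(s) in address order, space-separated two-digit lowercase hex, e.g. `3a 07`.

cnt (6b) val=-8 bits=0x38 at bit 26: 0xe0000000
bank (9b) val=74 bits=0x4a at bit 17: 0xe0940000
id (3b) val=-3 bits=0x5 at bit 14: 0xe0954000
seq (8b) val=-97 bits=0x9f at bit 6: 0xe09567c0
kind (6b) val=37 bits=0x25 at bit 0: 0xe09567e5
word = 0xe09567e5 → big-endian bytes:
  [0]=0xe0  [1]=0x95  [2]=0x67  [3]=0xe5

e0 95 67 e5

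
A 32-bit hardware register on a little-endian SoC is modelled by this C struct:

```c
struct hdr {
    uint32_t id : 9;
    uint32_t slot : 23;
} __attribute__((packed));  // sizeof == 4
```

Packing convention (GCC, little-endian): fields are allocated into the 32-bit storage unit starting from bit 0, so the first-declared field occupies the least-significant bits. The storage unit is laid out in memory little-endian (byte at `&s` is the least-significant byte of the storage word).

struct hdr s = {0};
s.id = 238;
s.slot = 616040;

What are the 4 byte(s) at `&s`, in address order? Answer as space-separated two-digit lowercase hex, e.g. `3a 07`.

[0+:9] id=238 & 0x1ff = 0xee; word=0x000000ee
[9+:23] slot=616040 & 0x7fffff = 0x96668; word=0x12ccd0ee
word = 0x12ccd0ee → little-endian bytes:
  [0]=0xee  [1]=0xd0  [2]=0xcc  [3]=0x12

ee d0 cc 12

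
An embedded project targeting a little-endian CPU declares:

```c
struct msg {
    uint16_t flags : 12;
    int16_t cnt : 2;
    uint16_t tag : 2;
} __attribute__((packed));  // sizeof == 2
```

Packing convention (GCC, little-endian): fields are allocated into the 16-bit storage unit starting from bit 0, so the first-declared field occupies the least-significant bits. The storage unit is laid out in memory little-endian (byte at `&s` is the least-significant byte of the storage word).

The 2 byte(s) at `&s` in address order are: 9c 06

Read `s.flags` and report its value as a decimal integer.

1692

[0]=0x9c [1]=0x06 (little-endian) → word 0x069c
flags [0+:12] = (word>>0) & 0xfff = 1692  ←
cnt [12+:2] = (word>>12) & 0x3 = 0
tag [14+:2] = (word>>14) & 0x3 = 0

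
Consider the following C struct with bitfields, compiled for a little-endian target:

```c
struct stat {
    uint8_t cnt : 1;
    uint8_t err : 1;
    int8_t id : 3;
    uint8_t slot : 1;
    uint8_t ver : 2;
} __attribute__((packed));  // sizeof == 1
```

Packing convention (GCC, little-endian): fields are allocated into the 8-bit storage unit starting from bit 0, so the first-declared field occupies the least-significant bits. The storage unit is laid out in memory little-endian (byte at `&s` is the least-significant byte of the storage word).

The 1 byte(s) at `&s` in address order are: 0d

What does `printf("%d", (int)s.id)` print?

3

[0]=0x0d (little-endian) → word 0x0d
cnt:1 @ bit 0 → (0x0d>>0)&0x1 = 0x1
err:1 @ bit 1 → (0x0d>>1)&0x1 = 0x0
id:3 @ bit 2 → (0x0d>>2)&0x7 = 0x3  ←
slot:1 @ bit 5 → (0x0d>>5)&0x1 = 0x0
ver:2 @ bit 6 → (0x0d>>6)&0x3 = 0x0
id signed 3b, MSB=0: value = 3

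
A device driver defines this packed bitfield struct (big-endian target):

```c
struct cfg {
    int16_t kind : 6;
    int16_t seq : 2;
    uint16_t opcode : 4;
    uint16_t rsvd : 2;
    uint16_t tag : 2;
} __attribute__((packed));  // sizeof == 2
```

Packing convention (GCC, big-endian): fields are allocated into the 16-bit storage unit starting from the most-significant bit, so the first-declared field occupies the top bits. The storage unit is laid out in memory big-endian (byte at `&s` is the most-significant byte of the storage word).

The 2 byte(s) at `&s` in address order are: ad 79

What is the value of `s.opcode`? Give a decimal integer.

[0]=0xad [1]=0x79 (big-endian) → word 0xad79
kind [10+:6] = (word>>10) & 0x3f = 43
seq [8+:2] = (word>>8) & 0x3 = 1
opcode [4+:4] = (word>>4) & 0xf = 7  ←
rsvd [2+:2] = (word>>2) & 0x3 = 2
tag [0+:2] = (word>>0) & 0x3 = 1

7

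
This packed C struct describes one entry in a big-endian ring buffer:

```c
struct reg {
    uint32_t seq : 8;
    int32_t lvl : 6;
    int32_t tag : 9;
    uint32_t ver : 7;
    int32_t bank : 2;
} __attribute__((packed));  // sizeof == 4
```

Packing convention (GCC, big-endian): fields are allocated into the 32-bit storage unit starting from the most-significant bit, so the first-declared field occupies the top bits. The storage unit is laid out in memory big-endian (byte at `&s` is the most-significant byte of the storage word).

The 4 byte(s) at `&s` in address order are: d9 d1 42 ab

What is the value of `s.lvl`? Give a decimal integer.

[0]=0xd9 [1]=0xd1 [2]=0x42 [3]=0xab (big-endian) → word 0xd9d142ab
seq [24+:8] = (word>>24) & 0xff = 217
lvl [18+:6] = (word>>18) & 0x3f = 52  ←
tag [9+:9] = (word>>9) & 0x1ff = 161
ver [2+:7] = (word>>2) & 0x7f = 42
bank [0+:2] = (word>>0) & 0x3 = 3
lvl signed 6b, MSB=1: 52 - 64 = -12

-12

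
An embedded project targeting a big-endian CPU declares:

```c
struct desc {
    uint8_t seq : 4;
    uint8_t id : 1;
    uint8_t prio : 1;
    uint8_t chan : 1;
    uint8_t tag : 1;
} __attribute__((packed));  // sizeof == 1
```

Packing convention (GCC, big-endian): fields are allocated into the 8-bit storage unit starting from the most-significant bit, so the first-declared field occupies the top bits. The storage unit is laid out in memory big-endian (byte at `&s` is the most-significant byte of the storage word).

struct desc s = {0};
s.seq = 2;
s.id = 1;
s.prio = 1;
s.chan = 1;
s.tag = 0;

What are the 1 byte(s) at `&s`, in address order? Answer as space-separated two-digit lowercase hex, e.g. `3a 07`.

seq (4b) val=2 bits=0x2 at bit 4: 0x20
id (1b) val=1 bits=0x1 at bit 3: 0x28
prio (1b) val=1 bits=0x1 at bit 2: 0x2c
chan (1b) val=1 bits=0x1 at bit 1: 0x2e
tag (1b) val=0 bits=0x0 at bit 0: 0x2e
word = 0x2e → big-endian bytes:
  [0]=0x2e

2e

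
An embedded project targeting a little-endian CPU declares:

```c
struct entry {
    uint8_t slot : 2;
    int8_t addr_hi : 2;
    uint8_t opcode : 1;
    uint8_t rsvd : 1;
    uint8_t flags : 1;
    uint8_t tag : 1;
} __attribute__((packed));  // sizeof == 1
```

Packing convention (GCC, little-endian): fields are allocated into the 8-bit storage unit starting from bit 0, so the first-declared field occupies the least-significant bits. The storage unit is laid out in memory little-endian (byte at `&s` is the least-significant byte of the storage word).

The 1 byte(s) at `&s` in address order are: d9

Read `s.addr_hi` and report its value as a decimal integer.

[0]=0xd9 (little-endian) → word 0xd9
slot [0+:2] = (word>>0) & 0x3 = 1
addr_hi [2+:2] = (word>>2) & 0x3 = 2  ←
opcode [4+:1] = (word>>4) & 0x1 = 1
rsvd [5+:1] = (word>>5) & 0x1 = 0
flags [6+:1] = (word>>6) & 0x1 = 1
tag [7+:1] = (word>>7) & 0x1 = 1
addr_hi signed 2b, MSB=1: 2 - 4 = -2

-2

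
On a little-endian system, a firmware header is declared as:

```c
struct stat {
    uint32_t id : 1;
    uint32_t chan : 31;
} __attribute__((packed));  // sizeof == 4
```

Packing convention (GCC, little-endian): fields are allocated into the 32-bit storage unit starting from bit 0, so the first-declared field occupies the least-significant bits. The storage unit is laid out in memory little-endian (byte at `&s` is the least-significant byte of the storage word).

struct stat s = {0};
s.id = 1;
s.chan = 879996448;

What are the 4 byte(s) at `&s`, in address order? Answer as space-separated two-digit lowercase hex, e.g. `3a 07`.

41 5c e7 68

id (1b) val=1 bits=0x1 at bit 0: 0x00000001
chan (31b) val=879996448 bits=0x3473ae20 at bit 1: 0x68e75c41
word = 0x68e75c41 → little-endian bytes:
  [0]=0x41  [1]=0x5c  [2]=0xe7  [3]=0x68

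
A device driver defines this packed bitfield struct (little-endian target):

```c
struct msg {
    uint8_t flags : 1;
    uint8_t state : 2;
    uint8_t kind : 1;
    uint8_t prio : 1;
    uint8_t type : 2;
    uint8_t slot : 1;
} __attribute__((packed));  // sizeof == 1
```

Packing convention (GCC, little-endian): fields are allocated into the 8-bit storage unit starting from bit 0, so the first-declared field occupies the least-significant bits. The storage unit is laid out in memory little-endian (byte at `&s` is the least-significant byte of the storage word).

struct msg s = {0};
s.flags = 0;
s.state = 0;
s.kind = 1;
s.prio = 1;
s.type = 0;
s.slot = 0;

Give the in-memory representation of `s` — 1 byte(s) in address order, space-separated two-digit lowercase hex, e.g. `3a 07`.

18

flags (1b) val=0 bits=0x0 at bit 0: 0x00
state (2b) val=0 bits=0x0 at bit 1: 0x00
kind (1b) val=1 bits=0x1 at bit 3: 0x08
prio (1b) val=1 bits=0x1 at bit 4: 0x18
type (2b) val=0 bits=0x0 at bit 5: 0x18
slot (1b) val=0 bits=0x0 at bit 7: 0x18
word = 0x18 → little-endian bytes:
  [0]=0x18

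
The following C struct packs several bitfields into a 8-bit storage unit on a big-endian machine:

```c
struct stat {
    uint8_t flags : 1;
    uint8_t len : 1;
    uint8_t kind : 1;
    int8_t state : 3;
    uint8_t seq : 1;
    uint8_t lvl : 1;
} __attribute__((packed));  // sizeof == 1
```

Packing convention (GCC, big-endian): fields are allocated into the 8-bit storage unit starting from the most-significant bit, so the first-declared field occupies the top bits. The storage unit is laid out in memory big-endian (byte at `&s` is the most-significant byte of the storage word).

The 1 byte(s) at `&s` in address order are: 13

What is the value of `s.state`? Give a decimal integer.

-4

[0]=0x13 (big-endian) → word 0x13
flags:1 @ bit 7 → (0x13>>7)&0x1 = 0x0
len:1 @ bit 6 → (0x13>>6)&0x1 = 0x0
kind:1 @ bit 5 → (0x13>>5)&0x1 = 0x0
state:3 @ bit 2 → (0x13>>2)&0x7 = 0x4  ←
seq:1 @ bit 1 → (0x13>>1)&0x1 = 0x1
lvl:1 @ bit 0 → (0x13>>0)&0x1 = 0x1
state signed 3b, MSB=1: 4 - 8 = -4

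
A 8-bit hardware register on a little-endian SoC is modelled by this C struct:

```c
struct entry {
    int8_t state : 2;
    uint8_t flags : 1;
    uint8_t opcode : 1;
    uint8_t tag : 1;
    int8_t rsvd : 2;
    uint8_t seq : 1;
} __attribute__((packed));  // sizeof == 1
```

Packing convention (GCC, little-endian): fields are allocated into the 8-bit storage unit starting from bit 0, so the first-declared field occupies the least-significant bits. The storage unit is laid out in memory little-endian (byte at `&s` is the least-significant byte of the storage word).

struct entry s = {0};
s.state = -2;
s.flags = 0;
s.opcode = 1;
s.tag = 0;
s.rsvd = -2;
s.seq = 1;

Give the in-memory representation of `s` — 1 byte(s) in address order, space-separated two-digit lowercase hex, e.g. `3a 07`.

state (2b) val=-2 bits=0x2 at bit 0: 0x02
flags (1b) val=0 bits=0x0 at bit 2: 0x02
opcode (1b) val=1 bits=0x1 at bit 3: 0x0a
tag (1b) val=0 bits=0x0 at bit 4: 0x0a
rsvd (2b) val=-2 bits=0x2 at bit 5: 0x4a
seq (1b) val=1 bits=0x1 at bit 7: 0xca
word = 0xca → little-endian bytes:
  [0]=0xca

ca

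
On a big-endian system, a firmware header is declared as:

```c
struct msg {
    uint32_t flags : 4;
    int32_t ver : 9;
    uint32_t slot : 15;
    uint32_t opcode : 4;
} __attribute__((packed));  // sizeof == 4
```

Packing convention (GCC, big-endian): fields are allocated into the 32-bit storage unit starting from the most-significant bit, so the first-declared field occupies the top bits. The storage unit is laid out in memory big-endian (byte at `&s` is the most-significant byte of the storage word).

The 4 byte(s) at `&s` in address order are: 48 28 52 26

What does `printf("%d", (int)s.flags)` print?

4

[0]=0x48 [1]=0x28 [2]=0x52 [3]=0x26 (big-endian) → word 0x48285226
flags [28+:4] = (word>>28) & 0xf = 4  ←
ver [19+:9] = (word>>19) & 0x1ff = 261
slot [4+:15] = (word>>4) & 0x7fff = 1314
opcode [0+:4] = (word>>0) & 0xf = 6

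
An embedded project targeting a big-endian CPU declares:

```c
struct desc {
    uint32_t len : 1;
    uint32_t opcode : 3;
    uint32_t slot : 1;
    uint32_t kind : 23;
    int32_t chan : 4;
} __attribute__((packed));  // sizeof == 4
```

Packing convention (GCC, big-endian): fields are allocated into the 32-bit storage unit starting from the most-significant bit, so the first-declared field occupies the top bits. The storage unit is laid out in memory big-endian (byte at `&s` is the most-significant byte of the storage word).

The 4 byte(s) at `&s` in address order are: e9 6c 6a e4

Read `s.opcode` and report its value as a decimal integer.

6

[0]=0xe9 [1]=0x6c [2]=0x6a [3]=0xe4 (big-endian) → word 0xe96c6ae4
len [31+:1] = (word>>31) & 0x1 = 1
opcode [28+:3] = (word>>28) & 0x7 = 6  ←
slot [27+:1] = (word>>27) & 0x1 = 1
kind [4+:23] = (word>>4) & 0x7fffff = 1492654
chan [0+:4] = (word>>0) & 0xf = 4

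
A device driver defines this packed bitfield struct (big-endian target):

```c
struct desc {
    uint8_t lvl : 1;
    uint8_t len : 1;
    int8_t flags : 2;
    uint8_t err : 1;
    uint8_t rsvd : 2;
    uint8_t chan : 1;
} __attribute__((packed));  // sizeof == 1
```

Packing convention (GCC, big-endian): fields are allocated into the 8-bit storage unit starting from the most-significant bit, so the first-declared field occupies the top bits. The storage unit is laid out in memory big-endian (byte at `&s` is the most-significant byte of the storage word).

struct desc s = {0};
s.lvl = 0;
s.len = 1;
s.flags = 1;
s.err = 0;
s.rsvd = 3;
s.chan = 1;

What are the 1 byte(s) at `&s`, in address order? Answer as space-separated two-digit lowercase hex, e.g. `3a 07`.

[7+:1] lvl=0 & 0x1 = 0x0; word=0x00
[6+:1] len=1 & 0x1 = 0x1; word=0x40
[4+:2] flags=1 & 0x3 = 0x1; word=0x50
[3+:1] err=0 & 0x1 = 0x0; word=0x50
[1+:2] rsvd=3 & 0x3 = 0x3; word=0x56
[0+:1] chan=1 & 0x1 = 0x1; word=0x57
word = 0x57 → big-endian bytes:
  [0]=0x57

57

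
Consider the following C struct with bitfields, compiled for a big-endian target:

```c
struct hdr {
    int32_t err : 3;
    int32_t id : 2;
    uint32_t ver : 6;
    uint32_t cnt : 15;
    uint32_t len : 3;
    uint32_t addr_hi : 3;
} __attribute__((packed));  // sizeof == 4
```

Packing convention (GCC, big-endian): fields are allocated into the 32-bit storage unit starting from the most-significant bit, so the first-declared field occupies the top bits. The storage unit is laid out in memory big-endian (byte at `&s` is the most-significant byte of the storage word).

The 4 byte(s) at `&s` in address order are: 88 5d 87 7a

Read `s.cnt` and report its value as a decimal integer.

30237

[0]=0x88 [1]=0x5d [2]=0x87 [3]=0x7a (big-endian) → word 0x885d877a
err [29+:3] = (word>>29) & 0x7 = 4
id [27+:2] = (word>>27) & 0x3 = 1
ver [21+:6] = (word>>21) & 0x3f = 2
cnt [6+:15] = (word>>6) & 0x7fff = 30237  ←
len [3+:3] = (word>>3) & 0x7 = 7
addr_hi [0+:3] = (word>>0) & 0x7 = 2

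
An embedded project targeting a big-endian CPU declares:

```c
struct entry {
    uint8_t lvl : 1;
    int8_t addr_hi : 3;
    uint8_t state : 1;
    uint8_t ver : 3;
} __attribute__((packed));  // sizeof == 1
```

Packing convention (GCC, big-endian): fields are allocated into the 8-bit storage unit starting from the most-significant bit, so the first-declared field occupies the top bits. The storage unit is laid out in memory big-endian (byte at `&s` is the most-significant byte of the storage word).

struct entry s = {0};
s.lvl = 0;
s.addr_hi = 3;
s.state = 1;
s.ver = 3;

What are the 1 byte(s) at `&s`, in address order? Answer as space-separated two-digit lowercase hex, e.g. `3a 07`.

3b

lvl:1 = 0 → 0x0 << 7 → word 0x00
addr_hi:3 = 3 → 0x3 << 4 → word 0x30
state:1 = 1 → 0x1 << 3 → word 0x38
ver:3 = 3 → 0x3 << 0 → word 0x3b
word = 0x3b → big-endian bytes:
  [0]=0x3b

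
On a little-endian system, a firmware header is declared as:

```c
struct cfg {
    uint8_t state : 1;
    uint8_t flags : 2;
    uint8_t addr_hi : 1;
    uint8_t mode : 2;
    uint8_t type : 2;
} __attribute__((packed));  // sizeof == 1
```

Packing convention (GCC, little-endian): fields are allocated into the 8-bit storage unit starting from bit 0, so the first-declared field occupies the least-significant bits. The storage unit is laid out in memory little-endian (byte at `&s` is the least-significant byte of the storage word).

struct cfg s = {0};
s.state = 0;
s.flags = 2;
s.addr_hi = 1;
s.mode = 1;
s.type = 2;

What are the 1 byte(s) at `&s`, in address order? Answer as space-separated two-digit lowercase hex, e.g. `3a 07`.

9c

[0+:1] state=0 & 0x1 = 0x0; word=0x00
[1+:2] flags=2 & 0x3 = 0x2; word=0x04
[3+:1] addr_hi=1 & 0x1 = 0x1; word=0x0c
[4+:2] mode=1 & 0x3 = 0x1; word=0x1c
[6+:2] type=2 & 0x3 = 0x2; word=0x9c
word = 0x9c → little-endian bytes:
  [0]=0x9c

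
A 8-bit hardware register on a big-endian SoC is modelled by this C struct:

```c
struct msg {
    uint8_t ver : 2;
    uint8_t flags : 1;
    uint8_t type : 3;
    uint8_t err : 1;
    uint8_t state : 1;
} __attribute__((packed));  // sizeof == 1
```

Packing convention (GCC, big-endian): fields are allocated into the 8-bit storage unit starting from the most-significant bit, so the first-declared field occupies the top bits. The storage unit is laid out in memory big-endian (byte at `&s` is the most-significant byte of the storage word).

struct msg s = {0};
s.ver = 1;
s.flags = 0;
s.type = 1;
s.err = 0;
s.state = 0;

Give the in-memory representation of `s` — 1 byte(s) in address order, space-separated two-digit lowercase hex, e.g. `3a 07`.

44

ver (2b) val=1 bits=0x1 at bit 6: 0x40
flags (1b) val=0 bits=0x0 at bit 5: 0x40
type (3b) val=1 bits=0x1 at bit 2: 0x44
err (1b) val=0 bits=0x0 at bit 1: 0x44
state (1b) val=0 bits=0x0 at bit 0: 0x44
word = 0x44 → big-endian bytes:
  [0]=0x44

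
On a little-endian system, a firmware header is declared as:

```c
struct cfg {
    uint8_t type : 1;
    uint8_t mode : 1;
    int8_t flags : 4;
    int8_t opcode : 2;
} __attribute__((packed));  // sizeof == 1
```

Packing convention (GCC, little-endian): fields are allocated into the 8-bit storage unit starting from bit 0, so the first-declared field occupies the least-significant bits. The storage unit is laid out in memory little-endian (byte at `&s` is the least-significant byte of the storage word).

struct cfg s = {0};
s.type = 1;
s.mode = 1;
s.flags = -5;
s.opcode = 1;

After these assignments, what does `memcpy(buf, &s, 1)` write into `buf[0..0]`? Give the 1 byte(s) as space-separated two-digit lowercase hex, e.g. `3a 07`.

6f

[0+:1] type=1 & 0x1 = 0x1; word=0x01
[1+:1] mode=1 & 0x1 = 0x1; word=0x03
[2+:4] flags=-5 & 0xf = 0xb; word=0x2f
[6+:2] opcode=1 & 0x3 = 0x1; word=0x6f
word = 0x6f → little-endian bytes:
  [0]=0x6f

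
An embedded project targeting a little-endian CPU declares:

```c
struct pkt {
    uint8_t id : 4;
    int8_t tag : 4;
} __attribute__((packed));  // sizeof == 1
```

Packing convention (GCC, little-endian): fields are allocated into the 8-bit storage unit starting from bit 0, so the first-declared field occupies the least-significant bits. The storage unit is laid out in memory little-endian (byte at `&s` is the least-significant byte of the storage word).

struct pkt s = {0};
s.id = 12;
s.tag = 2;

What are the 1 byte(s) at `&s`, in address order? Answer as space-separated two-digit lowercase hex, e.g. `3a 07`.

id (4b) val=12 bits=0xc at bit 0: 0x0c
tag (4b) val=2 bits=0x2 at bit 4: 0x2c
word = 0x2c → little-endian bytes:
  [0]=0x2c

2c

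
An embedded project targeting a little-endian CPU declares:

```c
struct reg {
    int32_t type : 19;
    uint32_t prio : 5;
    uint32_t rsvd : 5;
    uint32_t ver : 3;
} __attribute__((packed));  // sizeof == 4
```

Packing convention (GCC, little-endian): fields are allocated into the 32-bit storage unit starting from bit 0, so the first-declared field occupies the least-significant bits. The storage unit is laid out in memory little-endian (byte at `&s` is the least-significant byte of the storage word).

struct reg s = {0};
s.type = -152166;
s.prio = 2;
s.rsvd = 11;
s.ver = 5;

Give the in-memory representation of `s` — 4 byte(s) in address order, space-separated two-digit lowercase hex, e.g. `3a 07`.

9a ad 15 ab

type (19b) val=-152166 bits=0x5ad9a at bit 0: 0x0005ad9a
prio (5b) val=2 bits=0x2 at bit 19: 0x0015ad9a
rsvd (5b) val=11 bits=0xb at bit 24: 0x0b15ad9a
ver (3b) val=5 bits=0x5 at bit 29: 0xab15ad9a
word = 0xab15ad9a → little-endian bytes:
  [0]=0x9a  [1]=0xad  [2]=0x15  [3]=0xab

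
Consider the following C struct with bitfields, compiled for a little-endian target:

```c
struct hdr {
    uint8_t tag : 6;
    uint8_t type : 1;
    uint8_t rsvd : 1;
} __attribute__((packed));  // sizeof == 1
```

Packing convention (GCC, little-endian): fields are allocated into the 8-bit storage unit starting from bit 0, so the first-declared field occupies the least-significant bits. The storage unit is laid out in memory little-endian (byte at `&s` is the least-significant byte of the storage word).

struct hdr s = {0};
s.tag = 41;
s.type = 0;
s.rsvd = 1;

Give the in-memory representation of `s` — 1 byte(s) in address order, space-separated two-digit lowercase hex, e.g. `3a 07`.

tag:6 = 41 → 0x29 << 0 → word 0x29
type:1 = 0 → 0x0 << 6 → word 0x29
rsvd:1 = 1 → 0x1 << 7 → word 0xa9
word = 0xa9 → little-endian bytes:
  [0]=0xa9

a9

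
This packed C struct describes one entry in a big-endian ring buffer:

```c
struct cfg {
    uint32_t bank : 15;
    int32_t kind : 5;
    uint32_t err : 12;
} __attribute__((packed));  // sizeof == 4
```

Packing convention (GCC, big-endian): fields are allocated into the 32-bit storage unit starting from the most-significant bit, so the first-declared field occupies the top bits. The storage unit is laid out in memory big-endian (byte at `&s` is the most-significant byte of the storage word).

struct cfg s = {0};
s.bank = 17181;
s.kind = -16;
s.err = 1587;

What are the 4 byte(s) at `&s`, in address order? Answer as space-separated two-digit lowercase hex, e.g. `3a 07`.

bank (15b) val=17181 bits=0x431d at bit 17: 0x863a0000
kind (5b) val=-16 bits=0x10 at bit 12: 0x863b0000
err (12b) val=1587 bits=0x633 at bit 0: 0x863b0633
word = 0x863b0633 → big-endian bytes:
  [0]=0x86  [1]=0x3b  [2]=0x06  [3]=0x33

86 3b 06 33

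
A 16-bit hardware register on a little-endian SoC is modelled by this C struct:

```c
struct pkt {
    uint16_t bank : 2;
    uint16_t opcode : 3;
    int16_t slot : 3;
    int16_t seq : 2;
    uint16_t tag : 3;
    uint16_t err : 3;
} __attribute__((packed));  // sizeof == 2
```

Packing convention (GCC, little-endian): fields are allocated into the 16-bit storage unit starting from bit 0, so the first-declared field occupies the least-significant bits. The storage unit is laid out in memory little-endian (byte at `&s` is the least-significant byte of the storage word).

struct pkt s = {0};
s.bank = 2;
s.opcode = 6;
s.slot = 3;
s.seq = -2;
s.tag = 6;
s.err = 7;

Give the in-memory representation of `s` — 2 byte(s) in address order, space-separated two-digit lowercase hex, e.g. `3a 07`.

7a fa

bank:2 = 2 → 0x2 << 0 → word 0x0002
opcode:3 = 6 → 0x6 << 2 → word 0x001a
slot:3 = 3 → 0x3 << 5 → word 0x007a
seq:2 = -2 → 0x2 << 8 → word 0x027a
tag:3 = 6 → 0x6 << 10 → word 0x1a7a
err:3 = 7 → 0x7 << 13 → word 0xfa7a
word = 0xfa7a → little-endian bytes:
  [0]=0x7a  [1]=0xfa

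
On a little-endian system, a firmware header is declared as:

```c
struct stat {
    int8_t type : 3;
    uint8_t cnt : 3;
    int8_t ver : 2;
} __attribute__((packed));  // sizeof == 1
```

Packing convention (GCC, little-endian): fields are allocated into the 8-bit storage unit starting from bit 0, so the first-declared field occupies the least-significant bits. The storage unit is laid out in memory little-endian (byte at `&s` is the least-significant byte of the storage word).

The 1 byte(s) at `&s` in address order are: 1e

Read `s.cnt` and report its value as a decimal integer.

3

[0]=0x1e (little-endian) → word 0x1e
type:3 @ bit 0 → (0x1e>>0)&0x7 = 0x6
cnt:3 @ bit 3 → (0x1e>>3)&0x7 = 0x3  ←
ver:2 @ bit 6 → (0x1e>>6)&0x3 = 0x0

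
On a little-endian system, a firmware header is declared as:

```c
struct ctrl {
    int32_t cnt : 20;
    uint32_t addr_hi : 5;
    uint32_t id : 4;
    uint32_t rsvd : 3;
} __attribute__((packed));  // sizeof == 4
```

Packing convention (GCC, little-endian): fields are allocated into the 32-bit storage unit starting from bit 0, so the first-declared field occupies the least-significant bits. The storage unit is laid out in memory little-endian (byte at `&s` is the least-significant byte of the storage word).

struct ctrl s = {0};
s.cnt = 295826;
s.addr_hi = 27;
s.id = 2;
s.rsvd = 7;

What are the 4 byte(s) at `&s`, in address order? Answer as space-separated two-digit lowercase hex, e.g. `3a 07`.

cnt (20b) val=295826 bits=0x48392 at bit 0: 0x00048392
addr_hi (5b) val=27 bits=0x1b at bit 20: 0x01b48392
id (4b) val=2 bits=0x2 at bit 25: 0x05b48392
rsvd (3b) val=7 bits=0x7 at bit 29: 0xe5b48392
word = 0xe5b48392 → little-endian bytes:
  [0]=0x92  [1]=0x83  [2]=0xb4  [3]=0xe5

92 83 b4 e5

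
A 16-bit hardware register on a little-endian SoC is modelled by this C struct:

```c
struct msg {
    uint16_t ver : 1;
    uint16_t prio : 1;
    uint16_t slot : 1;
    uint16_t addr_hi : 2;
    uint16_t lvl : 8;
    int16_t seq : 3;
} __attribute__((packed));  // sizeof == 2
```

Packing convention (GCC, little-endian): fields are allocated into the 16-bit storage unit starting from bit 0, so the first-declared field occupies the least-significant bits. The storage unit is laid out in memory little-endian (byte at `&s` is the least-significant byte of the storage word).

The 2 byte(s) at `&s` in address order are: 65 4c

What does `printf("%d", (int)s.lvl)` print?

99

[0]=0x65 [1]=0x4c (little-endian) → word 0x4c65
ver [0+:1] = (word>>0) & 0x1 = 1
prio [1+:1] = (word>>1) & 0x1 = 0
slot [2+:1] = (word>>2) & 0x1 = 1
addr_hi [3+:2] = (word>>3) & 0x3 = 0
lvl [5+:8] = (word>>5) & 0xff = 99  ←
seq [13+:3] = (word>>13) & 0x7 = 2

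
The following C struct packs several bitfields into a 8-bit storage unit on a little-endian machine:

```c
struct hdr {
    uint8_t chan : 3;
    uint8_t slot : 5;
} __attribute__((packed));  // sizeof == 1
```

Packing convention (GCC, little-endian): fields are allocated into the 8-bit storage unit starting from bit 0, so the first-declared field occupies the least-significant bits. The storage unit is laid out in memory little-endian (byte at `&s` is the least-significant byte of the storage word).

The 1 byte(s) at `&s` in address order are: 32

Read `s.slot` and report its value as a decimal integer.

6

[0]=0x32 (little-endian) → word 0x32
chan [0+:3] = (word>>0) & 0x7 = 2
slot [3+:5] = (word>>3) & 0x1f = 6  ←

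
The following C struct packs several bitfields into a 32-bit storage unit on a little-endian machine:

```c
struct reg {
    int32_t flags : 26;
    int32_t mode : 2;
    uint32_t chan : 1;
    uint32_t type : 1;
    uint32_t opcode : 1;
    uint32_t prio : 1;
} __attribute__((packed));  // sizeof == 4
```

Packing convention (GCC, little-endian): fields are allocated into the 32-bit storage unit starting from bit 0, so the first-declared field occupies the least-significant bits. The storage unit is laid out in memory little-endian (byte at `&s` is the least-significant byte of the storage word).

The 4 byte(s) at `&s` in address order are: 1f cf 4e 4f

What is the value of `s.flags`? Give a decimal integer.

-11612385

[0]=0x1f [1]=0xcf [2]=0x4e [3]=0x4f (little-endian) → word 0x4f4ecf1f
flags [0+:26] = (word>>0) & 0x3ffffff = 55496479  ←
mode [26+:2] = (word>>26) & 0x3 = 3
chan [28+:1] = (word>>28) & 0x1 = 0
type [29+:1] = (word>>29) & 0x1 = 0
opcode [30+:1] = (word>>30) & 0x1 = 1
prio [31+:1] = (word>>31) & 0x1 = 0
flags signed 26b, MSB=1: 55496479 - 67108864 = -11612385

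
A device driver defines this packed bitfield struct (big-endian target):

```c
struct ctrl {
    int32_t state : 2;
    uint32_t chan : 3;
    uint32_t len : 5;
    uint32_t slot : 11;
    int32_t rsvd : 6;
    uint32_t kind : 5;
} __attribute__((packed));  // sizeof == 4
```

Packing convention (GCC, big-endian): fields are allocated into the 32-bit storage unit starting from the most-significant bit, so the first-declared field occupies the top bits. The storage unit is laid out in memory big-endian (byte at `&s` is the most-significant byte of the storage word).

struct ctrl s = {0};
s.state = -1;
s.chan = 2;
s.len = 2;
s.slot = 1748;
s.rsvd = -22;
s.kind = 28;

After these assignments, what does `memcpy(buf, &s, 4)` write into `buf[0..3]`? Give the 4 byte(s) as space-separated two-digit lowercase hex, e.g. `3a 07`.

state (2b) val=-1 bits=0x3 at bit 30: 0xc0000000
chan (3b) val=2 bits=0x2 at bit 27: 0xd0000000
len (5b) val=2 bits=0x2 at bit 22: 0xd0800000
slot (11b) val=1748 bits=0x6d4 at bit 11: 0xd0b6a000
rsvd (6b) val=-22 bits=0x2a at bit 5: 0xd0b6a540
kind (5b) val=28 bits=0x1c at bit 0: 0xd0b6a55c
word = 0xd0b6a55c → big-endian bytes:
  [0]=0xd0  [1]=0xb6  [2]=0xa5  [3]=0x5c

d0 b6 a5 5c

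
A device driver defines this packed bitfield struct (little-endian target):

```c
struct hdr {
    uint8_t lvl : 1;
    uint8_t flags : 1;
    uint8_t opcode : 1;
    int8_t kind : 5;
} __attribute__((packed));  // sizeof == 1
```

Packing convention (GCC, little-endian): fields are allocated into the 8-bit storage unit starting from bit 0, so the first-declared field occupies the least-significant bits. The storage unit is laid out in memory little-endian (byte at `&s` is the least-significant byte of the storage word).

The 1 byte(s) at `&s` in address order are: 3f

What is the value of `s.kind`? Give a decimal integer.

[0]=0x3f (little-endian) → word 0x3f
lvl [0+:1] = (word>>0) & 0x1 = 1
flags [1+:1] = (word>>1) & 0x1 = 1
opcode [2+:1] = (word>>2) & 0x1 = 1
kind [3+:5] = (word>>3) & 0x1f = 7  ←
kind signed 5b, MSB=0: value = 7

7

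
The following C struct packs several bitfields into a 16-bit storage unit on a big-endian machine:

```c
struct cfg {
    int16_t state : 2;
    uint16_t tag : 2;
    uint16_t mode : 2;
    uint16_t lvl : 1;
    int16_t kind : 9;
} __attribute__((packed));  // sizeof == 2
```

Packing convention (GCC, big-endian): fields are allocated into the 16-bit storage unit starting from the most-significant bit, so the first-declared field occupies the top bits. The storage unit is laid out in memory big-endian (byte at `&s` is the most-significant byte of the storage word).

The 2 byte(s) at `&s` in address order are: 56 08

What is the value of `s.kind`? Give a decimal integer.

[0]=0x56 [1]=0x08 (big-endian) → word 0x5608
state:2 @ bit 14 → (0x5608>>14)&0x3 = 0x1
tag:2 @ bit 12 → (0x5608>>12)&0x3 = 0x1
mode:2 @ bit 10 → (0x5608>>10)&0x3 = 0x1
lvl:1 @ bit 9 → (0x5608>>9)&0x1 = 0x1
kind:9 @ bit 0 → (0x5608>>0)&0x1ff = 0x8  ←
kind signed 9b, MSB=0: value = 8

8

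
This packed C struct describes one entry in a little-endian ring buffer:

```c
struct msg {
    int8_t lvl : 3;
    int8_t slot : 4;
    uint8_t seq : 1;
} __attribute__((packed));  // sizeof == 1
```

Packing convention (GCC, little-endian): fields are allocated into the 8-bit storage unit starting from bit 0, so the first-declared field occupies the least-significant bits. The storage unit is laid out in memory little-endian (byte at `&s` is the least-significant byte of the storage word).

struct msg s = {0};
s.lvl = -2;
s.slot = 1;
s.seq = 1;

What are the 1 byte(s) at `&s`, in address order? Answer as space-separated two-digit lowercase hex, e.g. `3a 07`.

8e

lvl (3b) val=-2 bits=0x6 at bit 0: 0x06
slot (4b) val=1 bits=0x1 at bit 3: 0x0e
seq (1b) val=1 bits=0x1 at bit 7: 0x8e
word = 0x8e → little-endian bytes:
  [0]=0x8e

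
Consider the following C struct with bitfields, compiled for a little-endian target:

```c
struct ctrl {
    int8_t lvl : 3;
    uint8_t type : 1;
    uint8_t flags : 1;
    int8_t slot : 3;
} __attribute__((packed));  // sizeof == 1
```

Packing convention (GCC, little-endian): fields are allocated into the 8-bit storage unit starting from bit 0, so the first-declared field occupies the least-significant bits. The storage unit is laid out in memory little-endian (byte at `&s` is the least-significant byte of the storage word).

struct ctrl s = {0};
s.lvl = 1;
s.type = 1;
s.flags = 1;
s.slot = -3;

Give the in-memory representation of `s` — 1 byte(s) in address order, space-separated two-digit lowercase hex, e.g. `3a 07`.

b9

[0+:3] lvl=1 & 0x7 = 0x1; word=0x01
[3+:1] type=1 & 0x1 = 0x1; word=0x09
[4+:1] flags=1 & 0x1 = 0x1; word=0x19
[5+:3] slot=-3 & 0x7 = 0x5; word=0xb9
word = 0xb9 → little-endian bytes:
  [0]=0xb9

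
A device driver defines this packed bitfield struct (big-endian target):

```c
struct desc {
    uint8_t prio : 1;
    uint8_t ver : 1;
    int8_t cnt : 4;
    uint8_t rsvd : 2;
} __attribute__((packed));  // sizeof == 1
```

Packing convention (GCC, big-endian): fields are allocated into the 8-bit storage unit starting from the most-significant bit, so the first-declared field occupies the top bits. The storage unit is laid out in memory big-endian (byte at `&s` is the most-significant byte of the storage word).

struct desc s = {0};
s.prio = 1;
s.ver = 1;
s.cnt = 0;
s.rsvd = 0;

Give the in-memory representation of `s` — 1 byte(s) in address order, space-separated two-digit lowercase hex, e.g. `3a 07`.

c0

[7+:1] prio=1 & 0x1 = 0x1; word=0x80
[6+:1] ver=1 & 0x1 = 0x1; word=0xc0
[2+:4] cnt=0 & 0xf = 0x0; word=0xc0
[0+:2] rsvd=0 & 0x3 = 0x0; word=0xc0
word = 0xc0 → big-endian bytes:
  [0]=0xc0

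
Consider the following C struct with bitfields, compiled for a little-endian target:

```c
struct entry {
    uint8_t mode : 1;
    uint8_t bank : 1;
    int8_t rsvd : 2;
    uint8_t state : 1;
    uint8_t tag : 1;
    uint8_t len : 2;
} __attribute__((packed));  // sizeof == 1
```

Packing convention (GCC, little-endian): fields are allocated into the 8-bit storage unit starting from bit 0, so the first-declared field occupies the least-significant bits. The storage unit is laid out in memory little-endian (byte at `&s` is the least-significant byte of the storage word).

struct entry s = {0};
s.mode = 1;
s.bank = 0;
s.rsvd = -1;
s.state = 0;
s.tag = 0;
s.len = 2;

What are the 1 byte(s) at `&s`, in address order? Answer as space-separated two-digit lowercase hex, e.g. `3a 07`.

8d

mode (1b) val=1 bits=0x1 at bit 0: 0x01
bank (1b) val=0 bits=0x0 at bit 1: 0x01
rsvd (2b) val=-1 bits=0x3 at bit 2: 0x0d
state (1b) val=0 bits=0x0 at bit 4: 0x0d
tag (1b) val=0 bits=0x0 at bit 5: 0x0d
len (2b) val=2 bits=0x2 at bit 6: 0x8d
word = 0x8d → little-endian bytes:
  [0]=0x8d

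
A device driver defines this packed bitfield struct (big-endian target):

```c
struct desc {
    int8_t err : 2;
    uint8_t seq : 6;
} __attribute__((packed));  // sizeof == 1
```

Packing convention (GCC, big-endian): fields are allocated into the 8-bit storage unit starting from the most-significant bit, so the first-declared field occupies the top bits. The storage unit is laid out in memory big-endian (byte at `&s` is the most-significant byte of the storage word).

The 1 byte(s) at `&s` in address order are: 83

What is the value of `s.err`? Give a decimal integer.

-2

[0]=0x83 (big-endian) → word 0x83
err [6+:2] = (word>>6) & 0x3 = 2  ←
seq [0+:6] = (word>>0) & 0x3f = 3
err signed 2b, MSB=1: 2 - 4 = -2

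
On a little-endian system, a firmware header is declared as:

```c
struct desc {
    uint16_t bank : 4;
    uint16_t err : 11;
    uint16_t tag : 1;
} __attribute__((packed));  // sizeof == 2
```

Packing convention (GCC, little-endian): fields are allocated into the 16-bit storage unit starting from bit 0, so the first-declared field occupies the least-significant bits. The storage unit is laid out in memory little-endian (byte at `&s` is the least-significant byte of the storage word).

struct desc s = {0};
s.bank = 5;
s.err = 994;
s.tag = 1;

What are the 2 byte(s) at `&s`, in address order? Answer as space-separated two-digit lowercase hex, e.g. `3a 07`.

bank:4 = 5 → 0x5 << 0 → word 0x0005
err:11 = 994 → 0x3e2 << 4 → word 0x3e25
tag:1 = 1 → 0x1 << 15 → word 0xbe25
word = 0xbe25 → little-endian bytes:
  [0]=0x25  [1]=0xbe

25 be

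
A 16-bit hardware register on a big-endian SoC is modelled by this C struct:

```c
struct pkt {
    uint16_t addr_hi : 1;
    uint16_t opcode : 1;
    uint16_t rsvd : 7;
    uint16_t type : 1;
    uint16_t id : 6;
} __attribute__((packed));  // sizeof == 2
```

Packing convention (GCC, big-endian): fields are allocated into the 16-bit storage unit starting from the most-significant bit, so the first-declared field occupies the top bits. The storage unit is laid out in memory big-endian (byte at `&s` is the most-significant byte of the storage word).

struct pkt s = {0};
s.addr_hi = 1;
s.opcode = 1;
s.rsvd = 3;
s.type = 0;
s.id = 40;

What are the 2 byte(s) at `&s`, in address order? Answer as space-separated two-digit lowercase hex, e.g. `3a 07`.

c1 a8

addr_hi (1b) val=1 bits=0x1 at bit 15: 0x8000
opcode (1b) val=1 bits=0x1 at bit 14: 0xc000
rsvd (7b) val=3 bits=0x3 at bit 7: 0xc180
type (1b) val=0 bits=0x0 at bit 6: 0xc180
id (6b) val=40 bits=0x28 at bit 0: 0xc1a8
word = 0xc1a8 → big-endian bytes:
  [0]=0xc1  [1]=0xa8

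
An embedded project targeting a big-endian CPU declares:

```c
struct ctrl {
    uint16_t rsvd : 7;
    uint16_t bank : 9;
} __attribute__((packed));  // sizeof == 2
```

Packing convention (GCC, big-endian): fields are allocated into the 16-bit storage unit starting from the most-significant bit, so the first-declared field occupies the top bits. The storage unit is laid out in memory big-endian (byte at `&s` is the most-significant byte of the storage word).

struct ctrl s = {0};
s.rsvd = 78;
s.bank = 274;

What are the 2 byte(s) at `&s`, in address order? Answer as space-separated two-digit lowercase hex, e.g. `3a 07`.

9d 12

[9+:7] rsvd=78 & 0x7f = 0x4e; word=0x9c00
[0+:9] bank=274 & 0x1ff = 0x112; word=0x9d12
word = 0x9d12 → big-endian bytes:
  [0]=0x9d  [1]=0x12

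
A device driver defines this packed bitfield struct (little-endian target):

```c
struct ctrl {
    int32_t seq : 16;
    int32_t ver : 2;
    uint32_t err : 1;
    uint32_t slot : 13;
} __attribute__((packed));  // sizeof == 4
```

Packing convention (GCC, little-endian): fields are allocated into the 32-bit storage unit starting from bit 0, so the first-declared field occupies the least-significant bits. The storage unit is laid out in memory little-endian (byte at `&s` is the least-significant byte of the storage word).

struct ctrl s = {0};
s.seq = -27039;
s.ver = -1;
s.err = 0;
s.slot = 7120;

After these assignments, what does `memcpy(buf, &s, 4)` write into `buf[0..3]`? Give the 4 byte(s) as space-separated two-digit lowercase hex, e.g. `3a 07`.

61 96 83 de

[0+:16] seq=-27039 & 0xffff = 0x9661; word=0x00009661
[16+:2] ver=-1 & 0x3 = 0x3; word=0x00039661
[18+:1] err=0 & 0x1 = 0x0; word=0x00039661
[19+:13] slot=7120 & 0x1fff = 0x1bd0; word=0xde839661
word = 0xde839661 → little-endian bytes:
  [0]=0x61  [1]=0x96  [2]=0x83  [3]=0xde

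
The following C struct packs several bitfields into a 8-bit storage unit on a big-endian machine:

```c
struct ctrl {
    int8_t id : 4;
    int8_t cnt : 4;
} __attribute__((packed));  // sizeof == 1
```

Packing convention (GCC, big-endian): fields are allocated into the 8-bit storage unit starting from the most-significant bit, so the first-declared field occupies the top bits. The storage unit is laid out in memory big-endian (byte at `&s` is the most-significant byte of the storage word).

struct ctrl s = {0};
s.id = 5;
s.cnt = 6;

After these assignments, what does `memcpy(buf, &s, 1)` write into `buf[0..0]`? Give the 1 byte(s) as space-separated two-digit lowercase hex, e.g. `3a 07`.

id:4 = 5 → 0x5 << 4 → word 0x50
cnt:4 = 6 → 0x6 << 0 → word 0x56
word = 0x56 → big-endian bytes:
  [0]=0x56

56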